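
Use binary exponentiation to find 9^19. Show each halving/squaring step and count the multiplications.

Computing 9^19 by squaring (build up from 9^1; each line after the first costs one multiplication):

9^1 = 9
9^2 = (9^1)^2 = 9^2 = 81
9^4 = (9^2)^2 = 81^2 = 6561
9^8 = (9^4)^2 = 6561^2 = 43046721
9^9 = 9 * 9^8 = 9 * 43046721 = 387420489
9^18 = (9^9)^2 = 387420489^2 = 150094635296999121
9^19 = 9 * 9^18 = 9 * 150094635296999121 = 1350851717672992089

Result: 1350851717672992089
Multiplications needed: 6 (6 lines after 9^1)

9^19 = 1350851717672992089. Using exponentiation by squaring, this requires 6 multiplications. The key idea: if the exponent is even, square the half-power; if odd, multiply by the base once.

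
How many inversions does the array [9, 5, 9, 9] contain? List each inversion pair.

Finding inversions in [9, 5, 9, 9]:

(0, 1): arr[0]=9 > arr[1]=5

Total inversions: 1

The array has 1 inversion(s): (0,1). Each pair (i,j) satisfies i < j and arr[i] > arr[j].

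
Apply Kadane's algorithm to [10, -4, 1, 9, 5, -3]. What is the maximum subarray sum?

Using Kadane's algorithm on [10, -4, 1, 9, 5, -3]:

Scanning through the array:
Position 1 (value -4): max_ending_here = 6, max_so_far = 10
Position 2 (value 1): max_ending_here = 7, max_so_far = 10
Position 3 (value 9): max_ending_here = 16, max_so_far = 16
Position 4 (value 5): max_ending_here = 21, max_so_far = 21
Position 5 (value -3): max_ending_here = 18, max_so_far = 21

Maximum subarray: [10, -4, 1, 9, 5]
Maximum sum: 21

The maximum subarray is [10, -4, 1, 9, 5] with sum 21. This subarray runs from index 0 to index 4.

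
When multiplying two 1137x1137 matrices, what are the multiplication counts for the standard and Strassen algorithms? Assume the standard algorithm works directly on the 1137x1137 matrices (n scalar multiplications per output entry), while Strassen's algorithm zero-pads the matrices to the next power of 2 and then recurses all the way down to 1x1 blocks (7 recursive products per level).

Matrix multiplication for 1137x1137 matrices:

Strassen's algorithm requires power-of-2 dimensions. Pad 1137x1137 to 2048x2048 (next power of 2).

Standard algorithm: 1137^3 = 1469878353 multiplications
Strassen's algorithm: 7^(log2(2048)) = 7^11 = 1977326743 multiplications
Difference: 1469878353 - 1977326743 = -507448390 (Strassen uses MORE here due to padding overhead — for small or just-over-power-of-2 n, padding can outweigh the per-level savings)

Standard: 1469878353 multiplications (1137^3). Strassen: 1977326743 multiplications (7^11, after padding to 2048x2048). Strassen reduces 8 recursive multiplications to 7 at each level.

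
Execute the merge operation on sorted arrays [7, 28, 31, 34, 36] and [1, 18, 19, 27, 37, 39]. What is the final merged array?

Merging process:

Compare 7 vs 1: take 1 from right. Merged: [1]
Compare 7 vs 18: take 7 from left. Merged: [1, 7]
Compare 28 vs 18: take 18 from right. Merged: [1, 7, 18]
Compare 28 vs 19: take 19 from right. Merged: [1, 7, 18, 19]
Compare 28 vs 27: take 27 from right. Merged: [1, 7, 18, 19, 27]
Compare 28 vs 37: take 28 from left. Merged: [1, 7, 18, 19, 27, 28]
Compare 31 vs 37: take 31 from left. Merged: [1, 7, 18, 19, 27, 28, 31]
Compare 34 vs 37: take 34 from left. Merged: [1, 7, 18, 19, 27, 28, 31, 34]
Compare 36 vs 37: take 36 from left. Merged: [1, 7, 18, 19, 27, 28, 31, 34, 36]
Append remaining from right: [37, 39]. Merged: [1, 7, 18, 19, 27, 28, 31, 34, 36, 37, 39]

Final merged array: [1, 7, 18, 19, 27, 28, 31, 34, 36, 37, 39]
Total comparisons: 9

The merged array is [1, 7, 18, 19, 27, 28, 31, 34, 36, 37, 39], requiring 9 comparisons. The merge step runs in O(n) time where n is the total number of elements.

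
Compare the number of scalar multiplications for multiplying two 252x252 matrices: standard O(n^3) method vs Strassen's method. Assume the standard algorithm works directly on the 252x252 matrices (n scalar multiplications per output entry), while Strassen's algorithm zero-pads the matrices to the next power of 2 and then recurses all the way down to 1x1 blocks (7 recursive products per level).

Matrix multiplication for 252x252 matrices:

Strassen's algorithm requires power-of-2 dimensions. Pad 252x252 to 256x256 (next power of 2).

Standard algorithm: 252^3 = 16003008 multiplications
Strassen's algorithm: 7^(log2(256)) = 7^8 = 5764801 multiplications
Savings: 16003008 - 5764801 = 10238207 multiplications

Standard: 16003008 multiplications (252^3). Strassen: 5764801 multiplications (7^8, after padding to 256x256). Strassen reduces 8 recursive multiplications to 7 at each level.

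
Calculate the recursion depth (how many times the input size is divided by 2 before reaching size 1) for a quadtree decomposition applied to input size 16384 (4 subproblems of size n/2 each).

For divide and conquer with division factor 2:

Problem sizes at each level:
Level 0: 16384
Level 1: 8192
Level 2: 4096
Level 3: 2048
Level 4: 1024
Level 5: 512
Level 6: 256
Level 7: 128
Level 8: 64
Level 9: 32
Level 10: 16
Level 11: 8
Level 12: 4
Level 13: 2
Level 14: 1

The root is level 0 and the size-1 base case is level 14 (the tree spans levels 0 through 14, i.e. 15 levels counting the root), so the depth is the number of divisions: log_2(16384) = 14

The recursion tree depth is log_2(16384) = 14. At each level, the problem size is divided by 2, so it takes 14 divisions to reduce to a base case of size 1. The algorithm makes 4 recursive calls at each level.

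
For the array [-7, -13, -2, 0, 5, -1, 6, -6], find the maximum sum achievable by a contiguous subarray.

Using Kadane's algorithm on [-7, -13, -2, 0, 5, -1, 6, -6]:

Scanning through the array:
Position 1 (value -13): max_ending_here = -13, max_so_far = -7
Position 2 (value -2): max_ending_here = -2, max_so_far = -2
Position 3 (value 0): max_ending_here = 0, max_so_far = 0
Position 4 (value 5): max_ending_here = 5, max_so_far = 5
Position 5 (value -1): max_ending_here = 4, max_so_far = 5
Position 6 (value 6): max_ending_here = 10, max_so_far = 10
Position 7 (value -6): max_ending_here = 4, max_so_far = 10

Maximum subarray: [0, 5, -1, 6]
Maximum sum: 10

The maximum subarray is [0, 5, -1, 6] with sum 10. This subarray runs from index 3 to index 6.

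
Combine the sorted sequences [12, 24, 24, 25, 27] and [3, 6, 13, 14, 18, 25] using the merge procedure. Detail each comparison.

Merging process:

Compare 12 vs 3: take 3 from right. Merged: [3]
Compare 12 vs 6: take 6 from right. Merged: [3, 6]
Compare 12 vs 13: take 12 from left. Merged: [3, 6, 12]
Compare 24 vs 13: take 13 from right. Merged: [3, 6, 12, 13]
Compare 24 vs 14: take 14 from right. Merged: [3, 6, 12, 13, 14]
Compare 24 vs 18: take 18 from right. Merged: [3, 6, 12, 13, 14, 18]
Compare 24 vs 25: take 24 from left. Merged: [3, 6, 12, 13, 14, 18, 24]
Compare 24 vs 25: take 24 from left. Merged: [3, 6, 12, 13, 14, 18, 24, 24]
Compare 25 vs 25: take 25 from left. Merged: [3, 6, 12, 13, 14, 18, 24, 24, 25]
Compare 27 vs 25: take 25 from right. Merged: [3, 6, 12, 13, 14, 18, 24, 24, 25, 25]
Append remaining from left: [27]. Merged: [3, 6, 12, 13, 14, 18, 24, 24, 25, 25, 27]

Final merged array: [3, 6, 12, 13, 14, 18, 24, 24, 25, 25, 27]
Total comparisons: 10

The merged array is [3, 6, 12, 13, 14, 18, 24, 24, 25, 25, 27], requiring 10 comparisons. The merge step runs in O(n) time where n is the total number of elements.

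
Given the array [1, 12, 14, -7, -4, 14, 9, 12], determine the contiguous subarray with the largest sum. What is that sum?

Using Kadane's algorithm on [1, 12, 14, -7, -4, 14, 9, 12]:

Scanning through the array:
Position 1 (value 12): max_ending_here = 13, max_so_far = 13
Position 2 (value 14): max_ending_here = 27, max_so_far = 27
Position 3 (value -7): max_ending_here = 20, max_so_far = 27
Position 4 (value -4): max_ending_here = 16, max_so_far = 27
Position 5 (value 14): max_ending_here = 30, max_so_far = 30
Position 6 (value 9): max_ending_here = 39, max_so_far = 39
Position 7 (value 12): max_ending_here = 51, max_so_far = 51

Maximum subarray: [1, 12, 14, -7, -4, 14, 9, 12]
Maximum sum: 51

The maximum subarray is [1, 12, 14, -7, -4, 14, 9, 12] with sum 51. This subarray runs from index 0 to index 7.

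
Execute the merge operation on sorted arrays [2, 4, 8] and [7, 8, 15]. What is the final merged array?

Merging process:

Compare 2 vs 7: take 2 from left. Merged: [2]
Compare 4 vs 7: take 4 from left. Merged: [2, 4]
Compare 8 vs 7: take 7 from right. Merged: [2, 4, 7]
Compare 8 vs 8: take 8 from left. Merged: [2, 4, 7, 8]
Append remaining from right: [8, 15]. Merged: [2, 4, 7, 8, 8, 15]

Final merged array: [2, 4, 7, 8, 8, 15]
Total comparisons: 4

The merged array is [2, 4, 7, 8, 8, 15], requiring 4 comparisons. The merge step runs in O(n) time where n is the total number of elements.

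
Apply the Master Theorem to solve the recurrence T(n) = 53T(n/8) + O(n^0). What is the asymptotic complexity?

Master Theorem for T(n) = 53T(n/8) + O(n^0):

a = 53, b = 8, c = 0
log_b(a) = log_8(53) = 1.9093

Case 1: c = 0 < log_8(53) = 1.9093
T(n) = O(n^(log_8 53))

For T(n) = 53T(n/8) + O(n^0): log_8(53) = 1.9093. This is Case 1 of the Master Theorem (c < log_b(a), work dominated by leaves), giving O(n^(log_8 53)).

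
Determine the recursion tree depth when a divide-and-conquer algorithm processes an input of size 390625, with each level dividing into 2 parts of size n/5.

For divide and conquer with division factor 5:

Problem sizes at each level:
Level 0: 390625
Level 1: 78125
Level 2: 15625
Level 3: 3125
Level 4: 625
Level 5: 125
Level 6: 25
Level 7: 5
Level 8: 1

The root is level 0 and the size-1 base case is level 8 (the tree spans levels 0 through 8, i.e. 9 levels counting the root), so the depth is the number of divisions: log_5(390625) = 8

The recursion tree depth is log_5(390625) = 8. At each level, the problem size is divided by 5, so it takes 8 divisions to reduce to a base case of size 1. The algorithm makes 2 recursive calls at each level.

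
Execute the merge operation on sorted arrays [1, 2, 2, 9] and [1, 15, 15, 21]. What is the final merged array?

Merging process:

Compare 1 vs 1: take 1 from left. Merged: [1]
Compare 2 vs 1: take 1 from right. Merged: [1, 1]
Compare 2 vs 15: take 2 from left. Merged: [1, 1, 2]
Compare 2 vs 15: take 2 from left. Merged: [1, 1, 2, 2]
Compare 9 vs 15: take 9 from left. Merged: [1, 1, 2, 2, 9]
Append remaining from right: [15, 15, 21]. Merged: [1, 1, 2, 2, 9, 15, 15, 21]

Final merged array: [1, 1, 2, 2, 9, 15, 15, 21]
Total comparisons: 5

The merged array is [1, 1, 2, 2, 9, 15, 15, 21], requiring 5 comparisons. The merge step runs in O(n) time where n is the total number of elements.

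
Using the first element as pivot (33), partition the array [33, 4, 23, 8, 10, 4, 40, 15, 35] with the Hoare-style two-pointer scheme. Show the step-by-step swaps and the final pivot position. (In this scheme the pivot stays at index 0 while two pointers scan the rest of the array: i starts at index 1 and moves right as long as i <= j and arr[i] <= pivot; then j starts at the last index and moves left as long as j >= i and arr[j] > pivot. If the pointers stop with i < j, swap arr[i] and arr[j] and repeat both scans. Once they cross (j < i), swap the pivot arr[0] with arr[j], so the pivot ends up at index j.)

Hoare-style two-pointer partition with pivot = 33:

Initial array: [33, 4, 23, 8, 10, 4, 40, 15, 35]

Pointers start at i = 1, j = 8.
i stops at index 6 (arr[6]=40 > 33), j stops at index 7 (arr[7]=15 <= 33): swap arr[6] and arr[7], array becomes [33, 4, 23, 8, 10, 4, 15, 40, 35]
i ends at 7, j ends at 6: the pointers have crossed (j < i), so scanning stops.

Swap pivot arr[0] with arr[6] to place pivot at position 6: [15, 4, 23, 8, 10, 4, 33, 40, 35]
Pivot position: 6

After partitioning with pivot 33, the array becomes [15, 4, 23, 8, 10, 4, 33, 40, 35]. The pivot is placed at index 6. All elements to the left of the pivot are <= 33, and all elements to the right are > 33.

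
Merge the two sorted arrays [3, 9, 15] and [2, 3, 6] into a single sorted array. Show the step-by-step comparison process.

Merging process:

Compare 3 vs 2: take 2 from right. Merged: [2]
Compare 3 vs 3: take 3 from left. Merged: [2, 3]
Compare 9 vs 3: take 3 from right. Merged: [2, 3, 3]
Compare 9 vs 6: take 6 from right. Merged: [2, 3, 3, 6]
Append remaining from left: [9, 15]. Merged: [2, 3, 3, 6, 9, 15]

Final merged array: [2, 3, 3, 6, 9, 15]
Total comparisons: 4

The merged array is [2, 3, 3, 6, 9, 15], requiring 4 comparisons. The merge step runs in O(n) time where n is the total number of elements.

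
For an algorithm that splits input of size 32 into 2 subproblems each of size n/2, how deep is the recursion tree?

For divide and conquer with division factor 2:

Problem sizes at each level:
Level 0: 32
Level 1: 16
Level 2: 8
Level 3: 4
Level 4: 2
Level 5: 1

The root is level 0 and the size-1 base case is level 5 (the tree spans levels 0 through 5, i.e. 6 levels counting the root), so the depth is the number of divisions: log_2(32) = 5

The recursion tree depth is log_2(32) = 5. At each level, the problem size is divided by 2, so it takes 5 divisions to reduce to a base case of size 1. The algorithm makes 2 recursive calls at each level.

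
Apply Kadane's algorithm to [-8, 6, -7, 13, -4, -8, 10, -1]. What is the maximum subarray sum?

Using Kadane's algorithm on [-8, 6, -7, 13, -4, -8, 10, -1]:

Scanning through the array:
Position 1 (value 6): max_ending_here = 6, max_so_far = 6
Position 2 (value -7): max_ending_here = -1, max_so_far = 6
Position 3 (value 13): max_ending_here = 13, max_so_far = 13
Position 4 (value -4): max_ending_here = 9, max_so_far = 13
Position 5 (value -8): max_ending_here = 1, max_so_far = 13
Position 6 (value 10): max_ending_here = 11, max_so_far = 13
Position 7 (value -1): max_ending_here = 10, max_so_far = 13

Maximum subarray: [13]
Maximum sum: 13

The maximum subarray is [13] with sum 13. This subarray runs from index 3 to index 3.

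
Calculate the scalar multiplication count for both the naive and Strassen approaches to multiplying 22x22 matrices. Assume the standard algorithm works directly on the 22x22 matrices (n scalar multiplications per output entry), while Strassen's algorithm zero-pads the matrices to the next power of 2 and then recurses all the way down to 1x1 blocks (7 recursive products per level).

Matrix multiplication for 22x22 matrices:

Strassen's algorithm requires power-of-2 dimensions. Pad 22x22 to 32x32 (next power of 2).

Standard algorithm: 22^3 = 10648 multiplications
Strassen's algorithm: 7^(log2(32)) = 7^5 = 16807 multiplications
Difference: 10648 - 16807 = -6159 (Strassen uses MORE here due to padding overhead — for small or just-over-power-of-2 n, padding can outweigh the per-level savings)

Standard: 10648 multiplications (22^3). Strassen: 16807 multiplications (7^5, after padding to 32x32). Strassen reduces 8 recursive multiplications to 7 at each level.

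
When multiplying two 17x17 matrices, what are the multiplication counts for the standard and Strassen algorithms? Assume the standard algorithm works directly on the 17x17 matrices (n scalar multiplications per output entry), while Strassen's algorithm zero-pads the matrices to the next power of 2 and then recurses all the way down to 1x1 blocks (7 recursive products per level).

Matrix multiplication for 17x17 matrices:

Strassen's algorithm requires power-of-2 dimensions. Pad 17x17 to 32x32 (next power of 2).

Standard algorithm: 17^3 = 4913 multiplications
Strassen's algorithm: 7^(log2(32)) = 7^5 = 16807 multiplications
Difference: 4913 - 16807 = -11894 (Strassen uses MORE here due to padding overhead — for small or just-over-power-of-2 n, padding can outweigh the per-level savings)

Standard: 4913 multiplications (17^3). Strassen: 16807 multiplications (7^5, after padding to 32x32). Strassen reduces 8 recursive multiplications to 7 at each level.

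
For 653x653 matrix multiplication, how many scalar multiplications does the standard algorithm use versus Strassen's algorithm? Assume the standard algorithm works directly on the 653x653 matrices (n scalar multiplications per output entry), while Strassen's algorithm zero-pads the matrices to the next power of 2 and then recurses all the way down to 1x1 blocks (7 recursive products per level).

Matrix multiplication for 653x653 matrices:

Strassen's algorithm requires power-of-2 dimensions. Pad 653x653 to 1024x1024 (next power of 2).

Standard algorithm: 653^3 = 278445077 multiplications
Strassen's algorithm: 7^(log2(1024)) = 7^10 = 282475249 multiplications
Difference: 278445077 - 282475249 = -4030172 (Strassen uses MORE here due to padding overhead — for small or just-over-power-of-2 n, padding can outweigh the per-level savings)

Standard: 278445077 multiplications (653^3). Strassen: 282475249 multiplications (7^10, after padding to 1024x1024). Strassen reduces 8 recursive multiplications to 7 at each level.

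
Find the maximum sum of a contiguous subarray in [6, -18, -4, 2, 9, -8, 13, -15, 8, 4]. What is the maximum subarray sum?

Using Kadane's algorithm on [6, -18, -4, 2, 9, -8, 13, -15, 8, 4]:

Scanning through the array:
Position 1 (value -18): max_ending_here = -12, max_so_far = 6
Position 2 (value -4): max_ending_here = -4, max_so_far = 6
Position 3 (value 2): max_ending_here = 2, max_so_far = 6
Position 4 (value 9): max_ending_here = 11, max_so_far = 11
Position 5 (value -8): max_ending_here = 3, max_so_far = 11
Position 6 (value 13): max_ending_here = 16, max_so_far = 16
Position 7 (value -15): max_ending_here = 1, max_so_far = 16
Position 8 (value 8): max_ending_here = 9, max_so_far = 16
Position 9 (value 4): max_ending_here = 13, max_so_far = 16

Maximum subarray: [2, 9, -8, 13]
Maximum sum: 16

The maximum subarray is [2, 9, -8, 13] with sum 16. This subarray runs from index 3 to index 6.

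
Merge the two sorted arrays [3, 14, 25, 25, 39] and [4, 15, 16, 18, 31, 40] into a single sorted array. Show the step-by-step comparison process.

Merging process:

Compare 3 vs 4: take 3 from left. Merged: [3]
Compare 14 vs 4: take 4 from right. Merged: [3, 4]
Compare 14 vs 15: take 14 from left. Merged: [3, 4, 14]
Compare 25 vs 15: take 15 from right. Merged: [3, 4, 14, 15]
Compare 25 vs 16: take 16 from right. Merged: [3, 4, 14, 15, 16]
Compare 25 vs 18: take 18 from right. Merged: [3, 4, 14, 15, 16, 18]
Compare 25 vs 31: take 25 from left. Merged: [3, 4, 14, 15, 16, 18, 25]
Compare 25 vs 31: take 25 from left. Merged: [3, 4, 14, 15, 16, 18, 25, 25]
Compare 39 vs 31: take 31 from right. Merged: [3, 4, 14, 15, 16, 18, 25, 25, 31]
Compare 39 vs 40: take 39 from left. Merged: [3, 4, 14, 15, 16, 18, 25, 25, 31, 39]
Append remaining from right: [40]. Merged: [3, 4, 14, 15, 16, 18, 25, 25, 31, 39, 40]

Final merged array: [3, 4, 14, 15, 16, 18, 25, 25, 31, 39, 40]
Total comparisons: 10

The merged array is [3, 4, 14, 15, 16, 18, 25, 25, 31, 39, 40], requiring 10 comparisons. The merge step runs in O(n) time where n is the total number of elements.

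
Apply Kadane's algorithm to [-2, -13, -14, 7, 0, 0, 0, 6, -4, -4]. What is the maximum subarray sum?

Using Kadane's algorithm on [-2, -13, -14, 7, 0, 0, 0, 6, -4, -4]:

Scanning through the array:
Position 1 (value -13): max_ending_here = -13, max_so_far = -2
Position 2 (value -14): max_ending_here = -14, max_so_far = -2
Position 3 (value 7): max_ending_here = 7, max_so_far = 7
Position 4 (value 0): max_ending_here = 7, max_so_far = 7
Position 5 (value 0): max_ending_here = 7, max_so_far = 7
Position 6 (value 0): max_ending_here = 7, max_so_far = 7
Position 7 (value 6): max_ending_here = 13, max_so_far = 13
Position 8 (value -4): max_ending_here = 9, max_so_far = 13
Position 9 (value -4): max_ending_here = 5, max_so_far = 13

Maximum subarray: [7, 0, 0, 0, 6]
Maximum sum: 13

The maximum subarray is [7, 0, 0, 0, 6] with sum 13. This subarray runs from index 3 to index 7.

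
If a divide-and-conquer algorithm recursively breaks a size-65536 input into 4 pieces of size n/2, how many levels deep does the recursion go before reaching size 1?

For divide and conquer with division factor 2:

Problem sizes at each level:
Level 0: 65536
Level 1: 32768
Level 2: 16384
Level 3: 8192
Level 4: 4096
Level 5: 2048
Level 6: 1024
Level 7: 512
Level 8: 256
Level 9: 128
Level 10: 64
Level 11: 32
Level 12: 16
Level 13: 8
Level 14: 4
Level 15: 2
Level 16: 1

The root is level 0 and the size-1 base case is level 16 (the tree spans levels 0 through 16, i.e. 17 levels counting the root), so the depth is the number of divisions: log_2(65536) = 16

The recursion tree depth is log_2(65536) = 16. At each level, the problem size is divided by 2, so it takes 16 divisions to reduce to a base case of size 1. The algorithm makes 4 recursive calls at each level.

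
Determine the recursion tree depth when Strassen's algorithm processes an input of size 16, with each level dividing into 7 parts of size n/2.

For divide and conquer with division factor 2:

Problem sizes at each level:
Level 0: 16
Level 1: 8
Level 2: 4
Level 3: 2
Level 4: 1

The root is level 0 and the size-1 base case is level 4 (the tree spans levels 0 through 4, i.e. 5 levels counting the root), so the depth is the number of divisions: log_2(16) = 4

The recursion tree depth is log_2(16) = 4. At each level, the problem size is divided by 2, so it takes 4 divisions to reduce to a base case of size 1. The algorithm makes 7 recursive calls at each level.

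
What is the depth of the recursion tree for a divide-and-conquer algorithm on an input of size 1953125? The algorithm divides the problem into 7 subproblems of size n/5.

For divide and conquer with division factor 5:

Problem sizes at each level:
Level 0: 1953125
Level 1: 390625
Level 2: 78125
Level 3: 15625
Level 4: 3125
Level 5: 625
Level 6: 125
Level 7: 25
Level 8: 5
Level 9: 1

The root is level 0 and the size-1 base case is level 9 (the tree spans levels 0 through 9, i.e. 10 levels counting the root), so the depth is the number of divisions: log_5(1953125) = 9

The recursion tree depth is log_5(1953125) = 9. At each level, the problem size is divided by 5, so it takes 9 divisions to reduce to a base case of size 1. The algorithm makes 7 recursive calls at each level.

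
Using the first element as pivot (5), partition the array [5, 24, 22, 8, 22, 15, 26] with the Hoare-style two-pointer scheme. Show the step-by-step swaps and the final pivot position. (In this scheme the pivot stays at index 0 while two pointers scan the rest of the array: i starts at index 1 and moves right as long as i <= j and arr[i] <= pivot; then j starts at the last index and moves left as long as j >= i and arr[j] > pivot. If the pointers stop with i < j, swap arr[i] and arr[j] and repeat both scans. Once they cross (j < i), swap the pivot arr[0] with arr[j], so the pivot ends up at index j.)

Hoare-style two-pointer partition with pivot = 5:

Initial array: [5, 24, 22, 8, 22, 15, 26]

Pointers start at i = 1, j = 6.
i ends at 1, j ends at 0: the pointers have crossed (j < i), so scanning stops.

j = 0, so swapping arr[0] with arr[j] leaves the pivot at position 0: [5, 24, 22, 8, 22, 15, 26]
Pivot position: 0

After partitioning with pivot 5, the array becomes [5, 24, 22, 8, 22, 15, 26]. The pivot is placed at index 0. All elements to the left of the pivot are <= 5, and all elements to the right are > 5.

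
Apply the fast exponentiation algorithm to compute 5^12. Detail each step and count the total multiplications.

Computing 5^12 by squaring (build up from 5^1; each line after the first costs one multiplication):

5^1 = 5
5^2 = (5^1)^2 = 5^2 = 25
5^3 = 5 * 5^2 = 5 * 25 = 125
5^6 = (5^3)^2 = 125^2 = 15625
5^12 = (5^6)^2 = 15625^2 = 244140625

Result: 244140625
Multiplications needed: 4 (4 lines after 5^1)

5^12 = 244140625. Using exponentiation by squaring, this requires 4 multiplications. The key idea: if the exponent is even, square the half-power; if odd, multiply by the base once.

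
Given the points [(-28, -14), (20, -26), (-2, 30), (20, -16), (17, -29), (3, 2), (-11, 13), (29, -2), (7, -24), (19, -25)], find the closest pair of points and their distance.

Computing all pairwise distances among 10 points:

d((-28, -14), (20, -26)) = 49.4773
d((-28, -14), (-2, 30)) = 51.1077
d((-28, -14), (20, -16)) = 48.0416
d((-28, -14), (17, -29)) = 47.4342
d((-28, -14), (3, 2)) = 34.8855
d((-28, -14), (-11, 13)) = 31.9061
d((-28, -14), (29, -2)) = 58.2495
d((-28, -14), (7, -24)) = 36.4005
d((-28, -14), (19, -25)) = 48.2701
d((20, -26), (-2, 30)) = 60.1664
d((20, -26), (20, -16)) = 10.0
d((20, -26), (17, -29)) = 4.2426
d((20, -26), (3, 2)) = 32.7567
d((20, -26), (-11, 13)) = 49.8197
d((20, -26), (29, -2)) = 25.632
d((20, -26), (7, -24)) = 13.1529
d((20, -26), (19, -25)) = 1.4142 <-- minimum
d((-2, 30), (20, -16)) = 50.9902
d((-2, 30), (17, -29)) = 61.9839
d((-2, 30), (3, 2)) = 28.4429
d((-2, 30), (-11, 13)) = 19.2354
d((-2, 30), (29, -2)) = 44.5533
d((-2, 30), (7, -24)) = 54.7449
d((-2, 30), (19, -25)) = 58.8727
d((20, -16), (17, -29)) = 13.3417
d((20, -16), (3, 2)) = 24.7588
d((20, -16), (-11, 13)) = 42.45
d((20, -16), (29, -2)) = 16.6433
d((20, -16), (7, -24)) = 15.2643
d((20, -16), (19, -25)) = 9.0554
d((17, -29), (3, 2)) = 34.0147
d((17, -29), (-11, 13)) = 50.4777
d((17, -29), (29, -2)) = 29.5466
d((17, -29), (7, -24)) = 11.1803
d((17, -29), (19, -25)) = 4.4721
d((3, 2), (-11, 13)) = 17.8045
d((3, 2), (29, -2)) = 26.3059
d((3, 2), (7, -24)) = 26.3059
d((3, 2), (19, -25)) = 31.3847
d((-11, 13), (29, -2)) = 42.72
d((-11, 13), (7, -24)) = 41.1461
d((-11, 13), (19, -25)) = 48.4149
d((29, -2), (7, -24)) = 31.1127
d((29, -2), (19, -25)) = 25.0799
d((7, -24), (19, -25)) = 12.0416

Closest pair: (20, -26) and (19, -25) with distance 1.4142

The closest pair is (20, -26) and (19, -25) with Euclidean distance 1.4142. For 10 points, brute-force pairwise comparison is shown above. For large n, the divide-and-conquer algorithm (sort by x, recurse on halves, check the dividing strip) achieves O(n log n).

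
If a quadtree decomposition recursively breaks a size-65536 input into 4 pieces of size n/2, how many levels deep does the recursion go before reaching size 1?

For divide and conquer with division factor 2:

Problem sizes at each level:
Level 0: 65536
Level 1: 32768
Level 2: 16384
Level 3: 8192
Level 4: 4096
Level 5: 2048
Level 6: 1024
Level 7: 512
Level 8: 256
Level 9: 128
Level 10: 64
Level 11: 32
Level 12: 16
Level 13: 8
Level 14: 4
Level 15: 2
Level 16: 1

The root is level 0 and the size-1 base case is level 16 (the tree spans levels 0 through 16, i.e. 17 levels counting the root), so the depth is the number of divisions: log_2(65536) = 16

The recursion tree depth is log_2(65536) = 16. At each level, the problem size is divided by 2, so it takes 16 divisions to reduce to a base case of size 1. The algorithm makes 4 recursive calls at each level.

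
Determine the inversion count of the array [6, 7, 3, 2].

Finding inversions in [6, 7, 3, 2]:

(0, 2): arr[0]=6 > arr[2]=3
(0, 3): arr[0]=6 > arr[3]=2
(1, 2): arr[1]=7 > arr[2]=3
(1, 3): arr[1]=7 > arr[3]=2
(2, 3): arr[2]=3 > arr[3]=2

Total inversions: 5

The array has 5 inversion(s): (0,2), (0,3), (1,2), (1,3), (2,3). Each pair (i,j) satisfies i < j and arr[i] > arr[j].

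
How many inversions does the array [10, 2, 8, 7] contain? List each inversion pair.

Finding inversions in [10, 2, 8, 7]:

(0, 1): arr[0]=10 > arr[1]=2
(0, 2): arr[0]=10 > arr[2]=8
(0, 3): arr[0]=10 > arr[3]=7
(2, 3): arr[2]=8 > arr[3]=7

Total inversions: 4

The array has 4 inversion(s): (0,1), (0,2), (0,3), (2,3). Each pair (i,j) satisfies i < j and arr[i] > arr[j].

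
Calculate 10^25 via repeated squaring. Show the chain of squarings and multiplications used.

Computing 10^25 by squaring (build up from 10^1; each line after the first costs one multiplication):

10^1 = 10
10^2 = (10^1)^2 = 10^2 = 100
10^3 = 10 * 10^2 = 10 * 100 = 1000
10^6 = (10^3)^2 = 1000^2 = 1000000
10^12 = (10^6)^2 = 1000000^2 = 1000000000000
10^24 = (10^12)^2 = 1000000000000^2 = 1000000000000000000000000
10^25 = 10 * 10^24 = 10 * 1000000000000000000000000 = 10000000000000000000000000

Result: 10000000000000000000000000
Multiplications needed: 6 (6 lines after 10^1)

10^25 = 10000000000000000000000000. Using exponentiation by squaring, this requires 6 multiplications. The key idea: if the exponent is even, square the half-power; if odd, multiply by the base once.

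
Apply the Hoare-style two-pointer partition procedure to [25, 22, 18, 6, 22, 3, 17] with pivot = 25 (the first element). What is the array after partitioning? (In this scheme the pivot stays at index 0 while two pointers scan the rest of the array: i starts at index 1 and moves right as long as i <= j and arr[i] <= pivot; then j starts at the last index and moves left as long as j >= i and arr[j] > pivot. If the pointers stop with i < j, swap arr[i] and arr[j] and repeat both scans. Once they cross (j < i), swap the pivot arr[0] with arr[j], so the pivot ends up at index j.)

Hoare-style two-pointer partition with pivot = 25:

Initial array: [25, 22, 18, 6, 22, 3, 17]

Pointers start at i = 1, j = 6.
i ends at 7, j ends at 6: the pointers have crossed (j < i), so scanning stops.

Swap pivot arr[0] with arr[6] to place pivot at position 6: [17, 22, 18, 6, 22, 3, 25]
Pivot position: 6

After partitioning with pivot 25, the array becomes [17, 22, 18, 6, 22, 3, 25]. The pivot is placed at index 6. All elements to the left of the pivot are <= 25, and all elements to the right are > 25.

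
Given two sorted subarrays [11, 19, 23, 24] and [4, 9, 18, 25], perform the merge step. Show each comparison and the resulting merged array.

Merging process:

Compare 11 vs 4: take 4 from right. Merged: [4]
Compare 11 vs 9: take 9 from right. Merged: [4, 9]
Compare 11 vs 18: take 11 from left. Merged: [4, 9, 11]
Compare 19 vs 18: take 18 from right. Merged: [4, 9, 11, 18]
Compare 19 vs 25: take 19 from left. Merged: [4, 9, 11, 18, 19]
Compare 23 vs 25: take 23 from left. Merged: [4, 9, 11, 18, 19, 23]
Compare 24 vs 25: take 24 from left. Merged: [4, 9, 11, 18, 19, 23, 24]
Append remaining from right: [25]. Merged: [4, 9, 11, 18, 19, 23, 24, 25]

Final merged array: [4, 9, 11, 18, 19, 23, 24, 25]
Total comparisons: 7

The merged array is [4, 9, 11, 18, 19, 23, 24, 25], requiring 7 comparisons. The merge step runs in O(n) time where n is the total number of elements.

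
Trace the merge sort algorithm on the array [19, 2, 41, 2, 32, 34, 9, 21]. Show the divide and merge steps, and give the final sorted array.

Merge sort trace:

Split: [19, 2, 41, 2, 32, 34, 9, 21] -> [19, 2, 41, 2] and [32, 34, 9, 21]
  Split: [19, 2, 41, 2] -> [19, 2] and [41, 2]
    Split: [19, 2] -> [19] and [2]
    Merge: [19] + [2] -> [2, 19]
    Split: [41, 2] -> [41] and [2]
    Merge: [41] + [2] -> [2, 41]
  Merge: [2, 19] + [2, 41] -> [2, 2, 19, 41]
  Split: [32, 34, 9, 21] -> [32, 34] and [9, 21]
    Split: [32, 34] -> [32] and [34]
    Merge: [32] + [34] -> [32, 34]
    Split: [9, 21] -> [9] and [21]
    Merge: [9] + [21] -> [9, 21]
  Merge: [32, 34] + [9, 21] -> [9, 21, 32, 34]
Merge: [2, 2, 19, 41] + [9, 21, 32, 34] -> [2, 2, 9, 19, 21, 32, 34, 41]

Final sorted array: [2, 2, 9, 19, 21, 32, 34, 41]

The merge sort proceeds by recursively splitting the array and merging sorted halves.
After all merges, the sorted array is [2, 2, 9, 19, 21, 32, 34, 41].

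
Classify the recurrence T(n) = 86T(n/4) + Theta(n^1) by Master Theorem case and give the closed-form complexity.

Master Theorem for T(n) = 86T(n/4) + O(n^1):

a = 86, b = 4, c = 1
log_b(a) = log_4(86) = 3.2131

Case 1: c = 1 < log_4(86) = 3.2131
T(n) = O(n^(log_4 86))

For T(n) = 86T(n/4) + O(n^1): log_4(86) = 3.2131. This is Case 1 of the Master Theorem (c < log_b(a), work dominated by leaves), giving O(n^(log_4 86)).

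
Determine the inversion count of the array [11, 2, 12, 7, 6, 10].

Finding inversions in [11, 2, 12, 7, 6, 10]:

(0, 1): arr[0]=11 > arr[1]=2
(0, 3): arr[0]=11 > arr[3]=7
(0, 4): arr[0]=11 > arr[4]=6
(0, 5): arr[0]=11 > arr[5]=10
(2, 3): arr[2]=12 > arr[3]=7
(2, 4): arr[2]=12 > arr[4]=6
(2, 5): arr[2]=12 > arr[5]=10
(3, 4): arr[3]=7 > arr[4]=6

Total inversions: 8

The array has 8 inversion(s): (0,1), (0,3), (0,4), (0,5), (2,3), (2,4), (2,5), (3,4). Each pair (i,j) satisfies i < j and arr[i] > arr[j].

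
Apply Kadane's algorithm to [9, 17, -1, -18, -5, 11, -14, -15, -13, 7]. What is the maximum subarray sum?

Using Kadane's algorithm on [9, 17, -1, -18, -5, 11, -14, -15, -13, 7]:

Scanning through the array:
Position 1 (value 17): max_ending_here = 26, max_so_far = 26
Position 2 (value -1): max_ending_here = 25, max_so_far = 26
Position 3 (value -18): max_ending_here = 7, max_so_far = 26
Position 4 (value -5): max_ending_here = 2, max_so_far = 26
Position 5 (value 11): max_ending_here = 13, max_so_far = 26
Position 6 (value -14): max_ending_here = -1, max_so_far = 26
Position 7 (value -15): max_ending_here = -15, max_so_far = 26
Position 8 (value -13): max_ending_here = -13, max_so_far = 26
Position 9 (value 7): max_ending_here = 7, max_so_far = 26

Maximum subarray: [9, 17]
Maximum sum: 26

The maximum subarray is [9, 17] with sum 26. This subarray runs from index 0 to index 1.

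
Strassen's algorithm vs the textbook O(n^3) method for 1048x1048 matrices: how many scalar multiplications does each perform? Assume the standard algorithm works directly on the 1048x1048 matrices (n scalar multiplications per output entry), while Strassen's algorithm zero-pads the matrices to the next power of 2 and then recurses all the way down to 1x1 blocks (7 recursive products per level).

Matrix multiplication for 1048x1048 matrices:

Strassen's algorithm requires power-of-2 dimensions. Pad 1048x1048 to 2048x2048 (next power of 2).

Standard algorithm: 1048^3 = 1151022592 multiplications
Strassen's algorithm: 7^(log2(2048)) = 7^11 = 1977326743 multiplications
Difference: 1151022592 - 1977326743 = -826304151 (Strassen uses MORE here due to padding overhead — for small or just-over-power-of-2 n, padding can outweigh the per-level savings)

Standard: 1151022592 multiplications (1048^3). Strassen: 1977326743 multiplications (7^11, after padding to 2048x2048). Strassen reduces 8 recursive multiplications to 7 at each level.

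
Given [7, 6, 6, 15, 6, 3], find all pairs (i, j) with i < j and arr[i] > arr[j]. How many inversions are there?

Finding inversions in [7, 6, 6, 15, 6, 3]:

(0, 1): arr[0]=7 > arr[1]=6
(0, 2): arr[0]=7 > arr[2]=6
(0, 4): arr[0]=7 > arr[4]=6
(0, 5): arr[0]=7 > arr[5]=3
(1, 5): arr[1]=6 > arr[5]=3
(2, 5): arr[2]=6 > arr[5]=3
(3, 4): arr[3]=15 > arr[4]=6
(3, 5): arr[3]=15 > arr[5]=3
(4, 5): arr[4]=6 > arr[5]=3

Total inversions: 9

The array has 9 inversion(s): (0,1), (0,2), (0,4), (0,5), (1,5), (2,5), (3,4), (3,5), (4,5). Each pair (i,j) satisfies i < j and arr[i] > arr[j].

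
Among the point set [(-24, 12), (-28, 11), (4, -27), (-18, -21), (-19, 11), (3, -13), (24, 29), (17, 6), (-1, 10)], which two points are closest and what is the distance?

Computing all pairwise distances among 9 points:

d((-24, 12), (-28, 11)) = 4.1231 <-- minimum
d((-24, 12), (4, -27)) = 48.0104
d((-24, 12), (-18, -21)) = 33.541
d((-24, 12), (-19, 11)) = 5.099
d((-24, 12), (3, -13)) = 36.7967
d((-24, 12), (24, 29)) = 50.9215
d((-24, 12), (17, 6)) = 41.4367
d((-24, 12), (-1, 10)) = 23.0868
d((-28, 11), (4, -27)) = 49.679
d((-28, 11), (-18, -21)) = 33.5261
d((-28, 11), (-19, 11)) = 9.0
d((-28, 11), (3, -13)) = 39.2046
d((-28, 11), (24, 29)) = 55.0273
d((-28, 11), (17, 6)) = 45.2769
d((-28, 11), (-1, 10)) = 27.0185
d((4, -27), (-18, -21)) = 22.8035
d((4, -27), (-19, 11)) = 44.4185
d((4, -27), (3, -13)) = 14.0357
d((4, -27), (24, 29)) = 59.4643
d((4, -27), (17, 6)) = 35.4683
d((4, -27), (-1, 10)) = 37.3363
d((-18, -21), (-19, 11)) = 32.0156
d((-18, -21), (3, -13)) = 22.4722
d((-18, -21), (24, 29)) = 65.2993
d((-18, -21), (17, 6)) = 44.2041
d((-18, -21), (-1, 10)) = 35.3553
d((-19, 11), (3, -13)) = 32.5576
d((-19, 11), (24, 29)) = 46.6154
d((-19, 11), (17, 6)) = 36.3456
d((-19, 11), (-1, 10)) = 18.0278
d((3, -13), (24, 29)) = 46.9574
d((3, -13), (17, 6)) = 23.6008
d((3, -13), (-1, 10)) = 23.3452
d((24, 29), (17, 6)) = 24.0416
d((24, 29), (-1, 10)) = 31.4006
d((17, 6), (-1, 10)) = 18.4391

Closest pair: (-24, 12) and (-28, 11) with distance 4.1231

The closest pair is (-24, 12) and (-28, 11) with Euclidean distance 4.1231. For 9 points, brute-force pairwise comparison is shown above. For large n, the divide-and-conquer algorithm (sort by x, recurse on halves, check the dividing strip) achieves O(n log n).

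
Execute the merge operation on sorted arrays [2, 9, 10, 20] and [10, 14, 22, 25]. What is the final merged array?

Merging process:

Compare 2 vs 10: take 2 from left. Merged: [2]
Compare 9 vs 10: take 9 from left. Merged: [2, 9]
Compare 10 vs 10: take 10 from left. Merged: [2, 9, 10]
Compare 20 vs 10: take 10 from right. Merged: [2, 9, 10, 10]
Compare 20 vs 14: take 14 from right. Merged: [2, 9, 10, 10, 14]
Compare 20 vs 22: take 20 from left. Merged: [2, 9, 10, 10, 14, 20]
Append remaining from right: [22, 25]. Merged: [2, 9, 10, 10, 14, 20, 22, 25]

Final merged array: [2, 9, 10, 10, 14, 20, 22, 25]
Total comparisons: 6

The merged array is [2, 9, 10, 10, 14, 20, 22, 25], requiring 6 comparisons. The merge step runs in O(n) time where n is the total number of elements.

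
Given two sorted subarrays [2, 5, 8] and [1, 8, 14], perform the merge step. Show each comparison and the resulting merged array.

Merging process:

Compare 2 vs 1: take 1 from right. Merged: [1]
Compare 2 vs 8: take 2 from left. Merged: [1, 2]
Compare 5 vs 8: take 5 from left. Merged: [1, 2, 5]
Compare 8 vs 8: take 8 from left. Merged: [1, 2, 5, 8]
Append remaining from right: [8, 14]. Merged: [1, 2, 5, 8, 8, 14]

Final merged array: [1, 2, 5, 8, 8, 14]
Total comparisons: 4

The merged array is [1, 2, 5, 8, 8, 14], requiring 4 comparisons. The merge step runs in O(n) time where n is the total number of elements.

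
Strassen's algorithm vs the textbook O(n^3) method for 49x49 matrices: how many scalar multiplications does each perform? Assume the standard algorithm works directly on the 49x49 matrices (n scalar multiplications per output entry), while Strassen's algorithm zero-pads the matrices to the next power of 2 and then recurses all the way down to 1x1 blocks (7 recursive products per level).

Matrix multiplication for 49x49 matrices:

Strassen's algorithm requires power-of-2 dimensions. Pad 49x49 to 64x64 (next power of 2).

Standard algorithm: 49^3 = 117649 multiplications
Strassen's algorithm: 7^(log2(64)) = 7^6 = 117649 multiplications
Savings: 117649 - 117649 = 0 multiplications

Standard: 117649 multiplications (49^3). Strassen: 117649 multiplications (7^6, after padding to 64x64). Strassen reduces 8 recursive multiplications to 7 at each level.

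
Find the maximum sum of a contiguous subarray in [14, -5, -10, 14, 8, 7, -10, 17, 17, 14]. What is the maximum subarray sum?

Using Kadane's algorithm on [14, -5, -10, 14, 8, 7, -10, 17, 17, 14]:

Scanning through the array:
Position 1 (value -5): max_ending_here = 9, max_so_far = 14
Position 2 (value -10): max_ending_here = -1, max_so_far = 14
Position 3 (value 14): max_ending_here = 14, max_so_far = 14
Position 4 (value 8): max_ending_here = 22, max_so_far = 22
Position 5 (value 7): max_ending_here = 29, max_so_far = 29
Position 6 (value -10): max_ending_here = 19, max_so_far = 29
Position 7 (value 17): max_ending_here = 36, max_so_far = 36
Position 8 (value 17): max_ending_here = 53, max_so_far = 53
Position 9 (value 14): max_ending_here = 67, max_so_far = 67

Maximum subarray: [14, 8, 7, -10, 17, 17, 14]
Maximum sum: 67

The maximum subarray is [14, 8, 7, -10, 17, 17, 14] with sum 67. This subarray runs from index 3 to index 9.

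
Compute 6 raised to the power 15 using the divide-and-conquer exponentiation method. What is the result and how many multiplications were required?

Computing 6^15 by squaring (build up from 6^1; each line after the first costs one multiplication):

6^1 = 6
6^2 = (6^1)^2 = 6^2 = 36
6^3 = 6 * 6^2 = 6 * 36 = 216
6^6 = (6^3)^2 = 216^2 = 46656
6^7 = 6 * 6^6 = 6 * 46656 = 279936
6^14 = (6^7)^2 = 279936^2 = 78364164096
6^15 = 6 * 6^14 = 6 * 78364164096 = 470184984576

Result: 470184984576
Multiplications needed: 6 (6 lines after 6^1)

6^15 = 470184984576. Using exponentiation by squaring, this requires 6 multiplications. The key idea: if the exponent is even, square the half-power; if odd, multiply by the base once.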